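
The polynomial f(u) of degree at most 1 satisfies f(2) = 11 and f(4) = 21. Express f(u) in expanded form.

f(u) = 5u + 1

Using the Lagrange interpolation formula with nodes 2, 4:
  L_0(u) = (u - 4) / -2
  L_1(u) = (u - 2) / 2
Then f(u) = 11·L_0(u) + 21·L_1(u).
Expanding and collecting terms gives f(u) = 5u + 1.
Check: f(2) = 11. ✓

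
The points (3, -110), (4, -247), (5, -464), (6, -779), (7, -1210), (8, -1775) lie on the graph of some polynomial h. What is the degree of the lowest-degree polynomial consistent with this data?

3

Forward differences of the values at u = 3, 4, 5, 6, 7, 8:
  h  : -110  -247  -464  -779  -1210  -1775
  Δ  : -137  -217  -315  -431  -565
  Δ^2: -80  -98  -116  -134
  Δ^3: -18  -18  -18
  Δ^4: 0  0
  Δ^5: 0
The third differences are constant (-18) and nonzero, while all higher differences vanish, so the minimal degree is 3.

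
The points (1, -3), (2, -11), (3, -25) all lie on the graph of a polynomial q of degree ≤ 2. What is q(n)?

Write q(n) = an^2 + bn + c. Substituting each data point gives a linear system:
  a + b + c = -3
  4a + 2b + c = -11
  9a + 3b + c = -25
Solving the system yields a = -3, b = 1, c = -1.
So q(n) = -3n^2 + n - 1.
Check: q(1) = -3. ✓

q(n) = -3n^2 + n - 1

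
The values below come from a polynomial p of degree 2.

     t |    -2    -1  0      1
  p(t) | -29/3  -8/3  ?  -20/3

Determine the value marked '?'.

On equispaced nodes a degree-2 polynomial has vanishing third forward difference, so
  - p(-2) + 3·p(-1) - 3·p(0) + p(1) = 0.
Substituting the known values and solving for p(0):
  -3·p(0) = 5
  p(0) = -5/3.

-5/3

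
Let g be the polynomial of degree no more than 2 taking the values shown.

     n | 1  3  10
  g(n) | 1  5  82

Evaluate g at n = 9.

65

Using the Lagrange interpolation formula with nodes 1, 3, 10:
  L_0(n) = (n - 3)(n - 10) / 18
  L_1(n) = (n - 1)(n - 10) / -14
  L_2(n) = (n - 1)(n - 3) / 63
Then g(n) = 1·L_0(n) + 5·L_1(n) + 82·L_2(n).
Expanding and collecting terms gives g(n) = n² - 2n + 2.
Evaluating at n = 9: g(9) = 65.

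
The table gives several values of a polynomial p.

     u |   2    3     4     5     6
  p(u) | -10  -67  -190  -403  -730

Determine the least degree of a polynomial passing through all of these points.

Forward differences of the values at u = 2, 3, 4, 5, 6:
  p  : -10  -67  -190  -403  -730
  Δ  : -57  -123  -213  -327
  Δ^2: -66  -90  -114
  Δ^3: -24  -24
  Δ^4: 0
The third differences are constant (-24) and nonzero, while all higher differences vanish, so the minimal degree is 3.

3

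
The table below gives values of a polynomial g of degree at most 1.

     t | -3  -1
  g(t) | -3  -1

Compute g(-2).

-2

Using the Lagrange interpolation formula with nodes -3, -1:
  L_0(t) = (t + 1) / -2
  L_1(t) = (t + 3) / 2
Then g(t) = -3·L_0(t) - 1·L_1(t).
Expanding and collecting terms gives g(t) = t.
Evaluating at t = -2: g(-2) = -2.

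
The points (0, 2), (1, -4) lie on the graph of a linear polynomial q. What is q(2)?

Using the Lagrange interpolation formula with nodes 0, 1:
  L_0(x) = (x - 1) / -1
  L_1(x) = x / 1
Then q(x) = 2·L_0(x) - 4·L_1(x).
Expanding and collecting terms gives q(x) = -6x + 2.
Evaluating at x = 2: q(2) = -10.

-10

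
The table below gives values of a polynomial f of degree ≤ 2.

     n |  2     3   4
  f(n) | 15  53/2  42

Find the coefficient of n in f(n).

3/2

Write f(n) = an^2 + bn + c. Substituting each data point gives a linear system:
  4a + 2b + c = 15
  9a + 3b + c = 53/2
  16a + 4b + c = 42
Solving the system yields a = 2, b = 3/2, c = 4.
So f(n) = 2n^2 + (3/2)n + 4.
The coefficient of n is 3/2.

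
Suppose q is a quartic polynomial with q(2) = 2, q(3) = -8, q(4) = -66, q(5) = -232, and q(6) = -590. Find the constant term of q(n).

-2

Write q(n) = an^4 + bn^3 + cn^2 + dn + e. Substituting each data point gives a linear system:
  16a + 8b + 4c + 2d + e = 2
  81a + 27b + 9c + 3d + e = -8
  256a + 64b + 16c + 4d + e = -66
  625a + 125b + 25c + 5d + e = -232
  1296a + 216b + 36c + 6d + e = -590
Solving the system yields a = -1, b = 4, c = -5, d = 4, e = -2.
So q(n) = -n⁴ + 4n³ - 5n² + 4n - 2.
The constant term is -2.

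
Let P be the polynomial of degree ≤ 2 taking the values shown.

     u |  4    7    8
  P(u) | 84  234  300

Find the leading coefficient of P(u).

4

Write P(u) = au^2 + bu + c. Substituting each data point gives a linear system:
  16a + 4b + c = 84
  49a + 7b + c = 234
  64a + 8b + c = 300
Solving the system yields a = 4, b = 6, c = -4.
So P(u) = 4u² + 6u - 4.
The leading coefficient is 4.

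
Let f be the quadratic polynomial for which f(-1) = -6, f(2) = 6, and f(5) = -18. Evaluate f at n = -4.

Forward differences of the values at n = -1, 2, 5:
  f  : -6  6  -18
  Δ  : 12  -24
  Δ^2: -36
The second differences are constant, confirming degree 2.
Interpolating (Newton forward form) and evaluating at n = -4 gives f(-4) = -54.

-54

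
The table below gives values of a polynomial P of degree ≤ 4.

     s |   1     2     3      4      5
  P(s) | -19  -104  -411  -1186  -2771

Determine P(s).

P(s) = -4s^4 - s^3 - 5s^2 - 3s - 6

Using the Lagrange interpolation formula with nodes 1, 2, 3, 4, 5:
  L_0(s) = (s - 2)(s - 3)(s - 4)(s - 5) / 24
  L_1(s) = (s - 1)(s - 3)(s - 4)(s - 5) / -6
  L_2(s) = (s - 1)(s - 2)(s - 4)(s - 5) / 4
  L_3(s) = (s - 1)(s - 2)(s - 3)(s - 5) / -6
  L_4(s) = (s - 1)(s - 2)(s - 3)(s - 4) / 24
Then P(s) = -19·L_0(s) - 104·L_1(s) - 411·L_2(s) - 1186·L_3(s) - 2771·L_4(s).
Expanding and collecting terms gives P(s) = -4s^4 - s^3 - 5s^2 - 3s - 6.
Check: P(2) = -104. ✓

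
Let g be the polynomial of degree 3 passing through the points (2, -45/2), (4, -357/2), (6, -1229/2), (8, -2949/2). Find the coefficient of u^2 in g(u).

1

Write g(u) = au^3 + bu^2 + cu + d. Substituting each data point gives a linear system:
  8a + 4b + 2c + d = -45/2
  64a + 16b + 4c + d = -357/2
  216a + 36b + 6c + d = -1229/2
  512a + 64b + 8c + d = -2949/2
Solving the system yields a = -3, b = 1, c = 0, d = -5/2.
So g(u) = -3u^3 + u^2 - 5/2.
The coefficient of u^2 is 1.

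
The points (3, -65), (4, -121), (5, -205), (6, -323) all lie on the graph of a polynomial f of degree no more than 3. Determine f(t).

f(t) = -t^3 - 2t^2 - 5t - 5

Write f(t) = at^3 + bt^2 + ct + d. Substituting each data point gives a linear system:
  27a + 9b + 3c + d = -65
  64a + 16b + 4c + d = -121
  125a + 25b + 5c + d = -205
  216a + 36b + 6c + d = -323
Solving the system yields a = -1, b = -2, c = -5, d = -5.
So f(t) = -t^3 - 2t^2 - 5t - 5.
Check: f(4) = -121. ✓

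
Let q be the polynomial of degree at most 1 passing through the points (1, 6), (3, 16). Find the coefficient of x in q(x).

Write q(x) = ax + b. Substituting each data point gives a linear system:
  a + b = 6
  3a + b = 16
Solving the system yields a = 5, b = 1.
So q(x) = 5x + 1.
The leading coefficient is 5.

5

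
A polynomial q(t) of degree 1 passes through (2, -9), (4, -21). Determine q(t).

q(t) = -6t + 3

Write q(t) = at + b. Substituting each data point gives a linear system:
  2a + b = -9
  4a + b = -21
Solving the system yields a = -6, b = 3.
So q(t) = -6t + 3.
Check: q(4) = -21. ✓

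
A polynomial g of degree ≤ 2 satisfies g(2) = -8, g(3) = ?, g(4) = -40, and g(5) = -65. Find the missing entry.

-21

The 3 known points determine the degree-2 polynomial uniquely.
Write g(s) = as^2 + bs + c. Substituting each data point gives a linear system:
  4a + 2b + c = -8
  16a + 4b + c = -40
  25a + 5b + c = -65
Solving the system yields a = -3, b = 2, c = 0.
So g(s) = -3s^2 + 2s.
Then g(3) = -21.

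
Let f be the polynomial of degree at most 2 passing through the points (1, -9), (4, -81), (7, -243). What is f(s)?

f(s) = -5s^2 + s - 5

Write f(s) = as^2 + bs + c. Substituting each data point gives a linear system:
  a + b + c = -9
  16a + 4b + c = -81
  49a + 7b + c = -243
Solving the system yields a = -5, b = 1, c = -5.
So f(s) = -5s^2 + s - 5.
Check: f(7) = -243. ✓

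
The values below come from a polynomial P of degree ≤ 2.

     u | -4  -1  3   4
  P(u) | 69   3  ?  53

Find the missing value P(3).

27

The 3 known points determine the degree-2 polynomial uniquely.
Write P(u) = au^2 + bu + c. Substituting each data point gives a linear system:
  16a - 4b + c = 69
  a - b + c = 3
  16a + 4b + c = 53
Solving the system yields a = 4, b = -2, c = -3.
So P(u) = 4u^2 - 2u - 3.
Then P(3) = 27.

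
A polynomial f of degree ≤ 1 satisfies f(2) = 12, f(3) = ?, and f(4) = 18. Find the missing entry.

The 2 known points determine the degree-1 polynomial uniquely.
Write f(n) = an + b. Substituting each data point gives a linear system:
  2a + b = 12
  4a + b = 18
Solving the system yields a = 3, b = 6.
So f(n) = 3n + 6.
Then f(3) = 15.

15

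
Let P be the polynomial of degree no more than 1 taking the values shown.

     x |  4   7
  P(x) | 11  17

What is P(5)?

13

Write P(x) = ax + b. Substituting each data point gives a linear system:
  4a + b = 11
  7a + b = 17
Solving the system yields a = 2, b = 3.
So P(x) = 2x + 3.
Then P(5) = 13.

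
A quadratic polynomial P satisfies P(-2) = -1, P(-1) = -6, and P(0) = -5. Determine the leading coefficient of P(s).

Write P(s) = as^2 + bs + c. Substituting each data point gives a linear system:
  4a - 2b + c = -1
  a - b + c = -6
  c = -5
Solving the system yields a = 3, b = 4, c = -5.
So P(s) = 3s^2 + 4s - 5.
The leading coefficient is 3.

3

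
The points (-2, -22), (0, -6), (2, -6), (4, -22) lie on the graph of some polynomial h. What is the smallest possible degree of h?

Forward differences of the values at t = -2, 0, 2, 4:
  h  : -22  -6  -6  -22
  Δ  : 16  0  -16
  Δ^2: -16  -16
  Δ^3: 0
The second differences are constant (-16) and nonzero, while all higher differences vanish, so the minimal degree is 2.

2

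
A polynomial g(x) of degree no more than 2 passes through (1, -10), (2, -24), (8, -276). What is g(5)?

Using the Lagrange interpolation formula with nodes 1, 2, 8:
  L_0(x) = (x - 2)(x - 8) / 7
  L_1(x) = (x - 1)(x - 8) / -6
  L_2(x) = (x - 1)(x - 2) / 42
Then g(x) = -10·L_0(x) - 24·L_1(x) - 276·L_2(x).
Expanding and collecting terms gives g(x) = -4x^2 - 2x - 4.
Evaluating at x = 5: g(5) = -114.

-114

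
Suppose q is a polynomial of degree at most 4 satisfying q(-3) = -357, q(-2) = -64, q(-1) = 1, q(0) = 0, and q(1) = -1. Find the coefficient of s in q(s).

Write q(s) = as^4 + bs^3 + cs^2 + ds + e. Substituting each data point gives a linear system:
  81a - 27b + 9c - 3d + e = -357
  16a - 8b + 4c - 2d + e = -64
  a - b + c - d + e = 1
  e = 0
  a + b + c + d + e = -1
Solving the system yields a = -4, b = 3, c = 4, d = -4, e = 0.
So q(s) = -4s⁴ + 3s³ + 4s² - 4s.
The coefficient of s is -4.

-4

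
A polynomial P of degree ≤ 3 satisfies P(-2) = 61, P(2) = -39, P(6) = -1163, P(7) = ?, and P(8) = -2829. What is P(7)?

The 4 known points determine the degree-3 polynomial uniquely.
Write P(t) = at^3 + bt^2 + ct + d. Substituting each data point gives a linear system:
  -8a + 4b - 2c + d = 61
  8a + 4b + 2c + d = -39
  216a + 36b + 6c + d = -1163
  512a + 64b + 8c + d = -2829
Solving the system yields a = -6, b = 4, c = -1, d = -5.
So P(t) = -6t³ + 4t² - t - 5.
Then P(7) = -1874.

-1874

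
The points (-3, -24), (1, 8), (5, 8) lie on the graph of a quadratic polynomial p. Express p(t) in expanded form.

p(t) = -t^2 + 6t + 3

Write p(t) = at^2 + bt + c. Substituting each data point gives a linear system:
  9a - 3b + c = -24
  a + b + c = 8
  25a + 5b + c = 8
Solving the system yields a = -1, b = 6, c = 3.
So p(t) = -t^2 + 6t + 3.
Check: p(5) = 8. ✓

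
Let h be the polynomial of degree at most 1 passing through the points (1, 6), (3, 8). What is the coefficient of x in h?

Write h(x) = ax + b. Substituting each data point gives a linear system:
  a + b = 6
  3a + b = 8
Solving the system yields a = 1, b = 5.
So h(x) = x + 5.
The leading coefficient is 1.

1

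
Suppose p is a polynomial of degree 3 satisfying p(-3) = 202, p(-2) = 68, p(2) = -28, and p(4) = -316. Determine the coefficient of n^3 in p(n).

Write p(n) = an^3 + bn^2 + cn + d. Substituting each data point gives a linear system:
  -27a + 9b - 3c + d = 202
  -8a + 4b - 2c + d = 68
  8a + 4b + 2c + d = -28
  64a + 16b + 4c + d = -316
Solving the system yields a = -6, b = 4, c = 0, d = 4.
So p(n) = -6n^3 + 4n^2 + 4.
The leading coefficient is -6.

-6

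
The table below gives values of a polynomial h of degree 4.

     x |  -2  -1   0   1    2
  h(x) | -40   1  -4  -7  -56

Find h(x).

h(x) = -4x^4 + 5x^2 - 4x - 4

Write h(x) = ax^4 + bx^3 + cx^2 + dx + e. Substituting each data point gives a linear system:
  16a - 8b + 4c - 2d + e = -40
  a - b + c - d + e = 1
  e = -4
  a + b + c + d + e = -7
  16a + 8b + 4c + 2d + e = -56
Solving the system yields a = -4, b = 0, c = 5, d = -4, e = -4.
So h(x) = -4x⁴ + 5x² - 4x - 4.
Check: h(-1) = 1. ✓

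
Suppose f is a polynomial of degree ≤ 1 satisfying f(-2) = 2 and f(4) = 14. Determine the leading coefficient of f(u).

2

Write f(u) = au + b. Substituting each data point gives a linear system:
  -2a + b = 2
  4a + b = 14
Solving the system yields a = 2, b = 6.
So f(u) = 2u + 6.
The leading coefficient is 2.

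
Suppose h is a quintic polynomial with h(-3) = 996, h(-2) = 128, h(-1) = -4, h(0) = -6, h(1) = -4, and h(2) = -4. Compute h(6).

Write h(t) = at^5 + bt^4 + ct^3 + dt^2 + et + k. Substituting each data point gives a linear system:
  -243a + 81b - 27c + 9d - 3e + k = 996
  -32a + 16b - 8c + 4d - 2e + k = 128
  -a + b - c + d - e + k = -4
  k = -6
  a + b + c + d + e + k = -4
  32a + 16b + 8c + 4d + 2e + k = -4
Solving the system yields a = -3, b = 5, c = 4, d = -3, e = -1, k = -6.
So h(t) = -3t^5 + 5t^4 + 4t^3 - 3t^2 - t - 6.
Then h(6) = -16104.

-16104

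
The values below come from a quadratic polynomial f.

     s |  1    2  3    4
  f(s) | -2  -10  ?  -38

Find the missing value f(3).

-22

The 3 known points determine the degree-2 polynomial uniquely.
Write f(s) = as^2 + bs + c. Substituting each data point gives a linear system:
  a + b + c = -2
  4a + 2b + c = -10
  16a + 4b + c = -38
Solving the system yields a = -2, b = -2, c = 2.
So f(s) = -2s^2 - 2s + 2.
Then f(3) = -22.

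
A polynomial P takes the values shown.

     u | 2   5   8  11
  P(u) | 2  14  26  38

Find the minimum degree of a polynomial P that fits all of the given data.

1

Forward differences of the values at u = 2, 5, 8, 11:
  P  : 2  14  26  38
  Δ  : 12  12  12
  Δ^2: 0  0
  Δ^3: 0
The first differences are constant (12) and nonzero, while all higher differences vanish, so the minimal degree is 1.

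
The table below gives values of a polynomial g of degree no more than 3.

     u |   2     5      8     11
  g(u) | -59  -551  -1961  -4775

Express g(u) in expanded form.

g(u) = -3u^3 - 6u^2 - 5u - 1

Write g(u) = au^3 + bu^2 + cu + d. Substituting each data point gives a linear system:
  8a + 4b + 2c + d = -59
  125a + 25b + 5c + d = -551
  512a + 64b + 8c + d = -1961
  1331a + 121b + 11c + d = -4775
Solving the system yields a = -3, b = -6, c = -5, d = -1.
So g(u) = -3u^3 - 6u^2 - 5u - 1.
Check: g(8) = -1961. ✓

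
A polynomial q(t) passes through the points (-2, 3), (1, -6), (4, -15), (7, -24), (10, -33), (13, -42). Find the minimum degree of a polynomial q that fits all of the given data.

Forward differences of the values at t = -2, 1, 4, 7, 10, 13:
  q  : 3  -6  -15  -24  -33  -42
  Δ  : -9  -9  -9  -9  -9
  Δ^2: 0  0  0  0
  Δ^3: 0  0  0
  Δ^4: 0  0
  Δ^5: 0
The first differences are constant (-9) and nonzero, while all higher differences vanish, so the minimal degree is 1.

1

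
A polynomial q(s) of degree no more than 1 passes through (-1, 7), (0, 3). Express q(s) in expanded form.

q(s) = -4s + 3

Write q(s) = as + b. Substituting each data point gives a linear system:
  -a + b = 7
  b = 3
Solving the system yields a = -4, b = 3.
So q(s) = -4s + 3.
Check: q(-1) = 7. ✓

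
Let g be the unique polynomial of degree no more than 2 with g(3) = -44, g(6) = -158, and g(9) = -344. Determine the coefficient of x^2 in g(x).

-4

Write g(x) = ax^2 + bx + c. Substituting each data point gives a linear system:
  9a + 3b + c = -44
  36a + 6b + c = -158
  81a + 9b + c = -344
Solving the system yields a = -4, b = -2, c = -2.
So g(x) = -4x^2 - 2x - 2.
The leading coefficient is -4.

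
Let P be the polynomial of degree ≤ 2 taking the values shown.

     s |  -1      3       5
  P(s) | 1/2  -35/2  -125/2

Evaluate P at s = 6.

Using the Lagrange interpolation formula with nodes -1, 3, 5:
  L_0(s) = (s - 3)(s - 5) / 24
  L_1(s) = (s + 1)(s - 5) / -8
  L_2(s) = (s + 1)(s - 3) / 12
Then P(s) = 1/2·L_0(s) - 35/2·L_1(s) - 125/2·L_2(s).
Expanding and collecting terms gives P(s) = -3s^2 + (3/2)s + 5.
Evaluating at s = 6: P(6) = -94.

-94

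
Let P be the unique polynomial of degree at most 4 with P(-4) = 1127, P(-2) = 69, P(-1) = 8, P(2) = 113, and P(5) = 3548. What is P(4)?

Using the Lagrange interpolation formula with nodes -4, -2, -1, 2, 5:
  L_0(n) = (n + 2)(n + 1)(n - 2)(n - 5) / 324
  L_1(n) = (n + 4)(n + 1)(n - 2)(n - 5) / -56
  L_2(n) = (n + 4)(n + 2)(n - 2)(n - 5) / 54
  L_3(n) = (n + 4)(n + 2)(n + 1)(n - 5) / -216
  L_4(n) = (n + 4)(n + 2)(n + 1)(n - 2) / 1134
Then P(n) = 1127·L_0(n) + 69·L_1(n) + 8·L_2(n) + 113·L_3(n) + 3548·L_4(n).
Expanding and collecting terms gives P(n) = 5n^4 + 3n^3 + 2n^2 - n + 3.
Evaluating at n = 4: P(4) = 1503.

1503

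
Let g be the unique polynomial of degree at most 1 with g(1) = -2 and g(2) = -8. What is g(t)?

Write g(t) = at + b. Substituting each data point gives a linear system:
  a + b = -2
  2a + b = -8
Solving the system yields a = -6, b = 4.
So g(t) = -6t + 4.
Check: g(2) = -8. ✓

g(t) = -6t + 4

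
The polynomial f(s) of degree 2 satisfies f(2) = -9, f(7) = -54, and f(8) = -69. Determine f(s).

Write f(s) = as^2 + bs + c. Substituting each data point gives a linear system:
  4a + 2b + c = -9
  49a + 7b + c = -54
  64a + 8b + c = -69
Solving the system yields a = -1, b = 0, c = -5.
So f(s) = -s^2 - 5.
Check: f(7) = -54. ✓

f(s) = -s^2 - 5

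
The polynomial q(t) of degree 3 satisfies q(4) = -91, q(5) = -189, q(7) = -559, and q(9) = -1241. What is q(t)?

Write q(t) = at^3 + bt^2 + ct + d. Substituting each data point gives a linear system:
  64a + 16b + 4c + d = -91
  125a + 25b + 5c + d = -189
  343a + 49b + 7c + d = -559
  729a + 81b + 9c + d = -1241
Solving the system yields a = -2, b = 3, c = -3, d = 1.
So q(t) = -2t^3 + 3t^2 - 3t + 1.
Check: q(7) = -559. ✓

q(t) = -2t^3 + 3t^2 - 3t + 1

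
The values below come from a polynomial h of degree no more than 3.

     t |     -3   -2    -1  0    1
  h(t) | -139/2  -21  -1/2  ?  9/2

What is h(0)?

4

On equispaced nodes a degree-3 polynomial has vanishing fourth forward difference, so
  h(-3) - 4·h(-2) + 6·h(-1) - 4·h(0) + h(1) = 0.
Substituting the known values and solving for h(0):
  -4·h(0) = -16
  h(0) = 4.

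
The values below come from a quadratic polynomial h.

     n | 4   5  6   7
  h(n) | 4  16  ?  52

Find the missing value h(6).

The 3 known points determine the degree-2 polynomial uniquely.
Write h(n) = an^2 + bn + c. Substituting each data point gives a linear system:
  16a + 4b + c = 4
  25a + 5b + c = 16
  49a + 7b + c = 52
Solving the system yields a = 2, b = -6, c = -4.
So h(n) = 2n^2 - 6n - 4.
Then h(6) = 32.

32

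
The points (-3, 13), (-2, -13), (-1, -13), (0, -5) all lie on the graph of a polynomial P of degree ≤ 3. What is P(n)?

Write P(n) = an^3 + bn^2 + cn + d. Substituting each data point gives a linear system:
  -27a + 9b - 3c + d = 13
  -8a + 4b - 2c + d = -13
  -a + b - c + d = -13
  d = -5
Solving the system yields a = -3, b = -5, c = 6, d = -5.
So P(n) = -3n^3 - 5n^2 + 6n - 5.
Check: P(0) = -5. ✓

P(n) = -3n^3 - 5n^2 + 6n - 5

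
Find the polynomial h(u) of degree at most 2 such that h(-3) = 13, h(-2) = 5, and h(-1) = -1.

Write h(u) = au^2 + bu + c. Substituting each data point gives a linear system:
  9a - 3b + c = 13
  4a - 2b + c = 5
  a - b + c = -1
Solving the system yields a = 1, b = -3, c = -5.
So h(u) = u^2 - 3u - 5.
Check: h(-3) = 13. ✓

h(u) = u^2 - 3u - 5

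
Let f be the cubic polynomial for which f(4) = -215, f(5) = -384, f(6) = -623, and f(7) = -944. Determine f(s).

f(s) = -2s^3 - 5s^2 - 2s + 1

Write f(s) = as^3 + bs^2 + cs + d. Substituting each data point gives a linear system:
  64a + 16b + 4c + d = -215
  125a + 25b + 5c + d = -384
  216a + 36b + 6c + d = -623
  343a + 49b + 7c + d = -944
Solving the system yields a = -2, b = -5, c = -2, d = 1.
So f(s) = -2s³ - 5s² - 2s + 1.
Check: f(6) = -623. ✓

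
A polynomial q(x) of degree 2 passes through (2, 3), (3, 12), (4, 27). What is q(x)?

q(x) = 3x^2 - 6x + 3

Using the Lagrange interpolation formula with nodes 2, 3, 4:
  L_0(x) = (x - 3)(x - 4) / 2
  L_1(x) = (x - 2)(x - 4) / -1
  L_2(x) = (x - 2)(x - 3) / 2
Then q(x) = 3·L_0(x) + 12·L_1(x) + 27·L_2(x).
Expanding and collecting terms gives q(x) = 3x^2 - 6x + 3.
Check: q(2) = 3. ✓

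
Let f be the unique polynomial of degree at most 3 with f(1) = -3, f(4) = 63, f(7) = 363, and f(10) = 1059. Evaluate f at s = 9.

Using the Lagrange interpolation formula with nodes 1, 4, 7, 10:
  L_0(s) = (s - 4)(s - 7)(s - 10) / -162
  L_1(s) = (s - 1)(s - 7)(s - 10) / 54
  L_2(s) = (s - 1)(s - 4)(s - 10) / -54
  L_3(s) = (s - 1)(s - 4)(s - 7) / 162
Then f(s) = -3·L_0(s) + 63·L_1(s) + 363·L_2(s) + 1059·L_3(s).
Expanding and collecting terms gives f(s) = s^3 + s^2 - 4s - 1.
Evaluating at s = 9: f(9) = 773.

773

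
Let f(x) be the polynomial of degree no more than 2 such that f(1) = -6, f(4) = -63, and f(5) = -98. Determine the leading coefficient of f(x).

Write f(x) = ax^2 + bx + c. Substituting each data point gives a linear system:
  a + b + c = -6
  16a + 4b + c = -63
  25a + 5b + c = -98
Solving the system yields a = -4, b = 1, c = -3.
So f(x) = -4x^2 + x - 3.
The leading coefficient is -4.

-4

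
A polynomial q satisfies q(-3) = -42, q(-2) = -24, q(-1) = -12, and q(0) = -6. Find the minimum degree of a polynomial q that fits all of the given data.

Forward differences of the values at s = -3, -2, -1, 0:
  q  : -42  -24  -12  -6
  Δ  : 18  12  6
  Δ^2: -6  -6
  Δ^3: 0
The second differences are constant (-6) and nonzero, while all higher differences vanish, so the minimal degree is 2.

2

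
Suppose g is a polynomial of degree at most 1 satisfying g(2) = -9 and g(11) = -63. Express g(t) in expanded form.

Using the Lagrange interpolation formula with nodes 2, 11:
  L_0(t) = (t - 11) / -9
  L_1(t) = (t - 2) / 9
Then g(t) = -9·L_0(t) - 63·L_1(t).
Expanding and collecting terms gives g(t) = -6t + 3.
Check: g(11) = -63. ✓

g(t) = -6t + 3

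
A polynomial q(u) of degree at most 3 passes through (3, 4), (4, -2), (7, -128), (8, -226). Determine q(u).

q(u) = -u^3 + 5u^2 - 4u - 2

Write q(u) = au^3 + bu^2 + cu + d. Substituting each data point gives a linear system:
  27a + 9b + 3c + d = 4
  64a + 16b + 4c + d = -2
  343a + 49b + 7c + d = -128
  512a + 64b + 8c + d = -226
Solving the system yields a = -1, b = 5, c = -4, d = -2.
So q(u) = -u^3 + 5u^2 - 4u - 2.
Check: q(8) = -226. ✓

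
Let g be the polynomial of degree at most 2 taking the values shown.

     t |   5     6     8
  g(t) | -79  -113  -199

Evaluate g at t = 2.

-13

Write g(t) = at^2 + bt + c. Substituting each data point gives a linear system:
  25a + 5b + c = -79
  36a + 6b + c = -113
  64a + 8b + c = -199
Solving the system yields a = -3, b = -1, c = 1.
So g(t) = -3t^2 - t + 1.
Then g(2) = -13.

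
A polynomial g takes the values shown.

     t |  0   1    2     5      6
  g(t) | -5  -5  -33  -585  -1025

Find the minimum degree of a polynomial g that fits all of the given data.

3

Divided differences on the nodes 0, 1, 2, 5, 6:
  order 0: -5  -5  -33  -585  -1025
  order 1: 0  -28  -184  -440
  order 2: -14  -39  -64
  order 3: -5  -5
  order 4: 0
The order-3 divided differences are all -5 (nonzero) and every higher order vanishes, so the data lies on a polynomial of degree exactly 3.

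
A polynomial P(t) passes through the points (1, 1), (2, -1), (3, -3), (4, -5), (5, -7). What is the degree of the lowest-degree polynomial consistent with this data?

1

Forward differences of the values at t = 1, 2, 3, 4, 5:
  P  : 1  -1  -3  -5  -7
  Δ  : -2  -2  -2  -2
  Δ^2: 0  0  0
  Δ^3: 0  0
  Δ^4: 0
The first differences are constant (-2) and nonzero, while all higher differences vanish, so the minimal degree is 1.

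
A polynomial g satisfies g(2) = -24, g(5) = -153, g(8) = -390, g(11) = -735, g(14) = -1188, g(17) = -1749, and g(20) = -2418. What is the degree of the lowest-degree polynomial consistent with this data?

Forward differences of the values at x = 2, 5, 8, 11, 14, 17, 20:
  g  : -24  -153  -390  -735  -1188  -1749  -2418
  Δ  : -129  -237  -345  -453  -561  -669
  Δ^2: -108  -108  -108  -108  -108
  Δ^3: 0  0  0  0
  Δ^4: 0  0  0
  Δ^5: 0  0
  Δ^6: 0
The second differences are constant (-108) and nonzero, while all higher differences vanish, so the minimal degree is 2.

2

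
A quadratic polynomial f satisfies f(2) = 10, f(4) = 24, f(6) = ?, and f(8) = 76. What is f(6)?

46

On equispaced nodes a degree-2 polynomial has vanishing third forward difference, so
  - f(2) + 3·f(4) - 3·f(6) + f(8) = 0.
Substituting the known values and solving for f(6):
  -3·f(6) = -138
  f(6) = 46.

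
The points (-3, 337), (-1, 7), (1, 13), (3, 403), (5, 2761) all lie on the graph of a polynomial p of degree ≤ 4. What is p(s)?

p(s) = 4s^4 + s^3 + 5s^2 + 2s + 1

Write p(s) = as^4 + bs^3 + cs^2 + ds + e. Substituting each data point gives a linear system:
  81a - 27b + 9c - 3d + e = 337
  a - b + c - d + e = 7
  a + b + c + d + e = 13
  81a + 27b + 9c + 3d + e = 403
  625a + 125b + 25c + 5d + e = 2761
Solving the system yields a = 4, b = 1, c = 5, d = 2, e = 1.
So p(s) = 4s⁴ + s³ + 5s² + 2s + 1.
Check: p(1) = 13. ✓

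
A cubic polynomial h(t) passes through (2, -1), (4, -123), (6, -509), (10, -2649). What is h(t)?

h(t) = -3t^3 + 3t^2 + 5t + 1

Write h(t) = at^3 + bt^2 + ct + d. Substituting each data point gives a linear system:
  8a + 4b + 2c + d = -1
  64a + 16b + 4c + d = -123
  216a + 36b + 6c + d = -509
  1000a + 100b + 10c + d = -2649
Solving the system yields a = -3, b = 3, c = 5, d = 1.
So h(t) = -3t³ + 3t² + 5t + 1.
Check: h(2) = -1. ✓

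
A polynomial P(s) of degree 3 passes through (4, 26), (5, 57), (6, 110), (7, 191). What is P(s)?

Write P(s) = as^3 + bs^2 + cs + d. Substituting each data point gives a linear system:
  64a + 16b + 4c + d = 26
  125a + 25b + 5c + d = 57
  216a + 36b + 6c + d = 110
  343a + 49b + 7c + d = 191
Solving the system yields a = 1, b = -4, c = 6, d = 2.
So P(s) = s³ - 4s² + 6s + 2.
Check: P(5) = 57. ✓

P(s) = s^3 - 4s^2 + 6s + 2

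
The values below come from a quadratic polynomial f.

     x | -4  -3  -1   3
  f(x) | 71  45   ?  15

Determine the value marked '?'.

The 3 known points determine the degree-2 polynomial uniquely.
Write f(x) = ax^2 + bx + c. Substituting each data point gives a linear system:
  16a - 4b + c = 71
  9a - 3b + c = 45
  9a + 3b + c = 15
Solving the system yields a = 3, b = -5, c = 3.
So f(x) = 3x² - 5x + 3.
Then f(-1) = 11.

11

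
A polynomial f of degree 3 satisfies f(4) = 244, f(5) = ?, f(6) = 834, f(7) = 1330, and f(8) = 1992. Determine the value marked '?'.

480

The 4 known points determine the degree-3 polynomial uniquely.
Write f(n) = an^3 + bn^2 + cn + d. Substituting each data point gives a linear system:
  64a + 16b + 4c + d = 244
  216a + 36b + 6c + d = 834
  343a + 49b + 7c + d = 1330
  512a + 64b + 8c + d = 1992
Solving the system yields a = 4, b = -1, c = 1, d = 0.
So f(n) = 4n^3 - n^2 + n.
Then f(5) = 480.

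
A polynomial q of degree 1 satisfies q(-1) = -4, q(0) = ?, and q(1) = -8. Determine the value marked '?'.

-6

The 2 known points determine the degree-1 polynomial uniquely.
Write q(n) = an + b. Substituting each data point gives a linear system:
  -a + b = -4
  a + b = -8
Solving the system yields a = -2, b = -6.
So q(n) = -2n - 6.
Then q(0) = -6.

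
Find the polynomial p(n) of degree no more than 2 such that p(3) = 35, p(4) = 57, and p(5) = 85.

Write p(n) = an^2 + bn + c. Substituting each data point gives a linear system:
  9a + 3b + c = 35
  16a + 4b + c = 57
  25a + 5b + c = 85
Solving the system yields a = 3, b = 1, c = 5.
So p(n) = 3n^2 + n + 5.
Check: p(5) = 85. ✓

p(n) = 3n^2 + n + 5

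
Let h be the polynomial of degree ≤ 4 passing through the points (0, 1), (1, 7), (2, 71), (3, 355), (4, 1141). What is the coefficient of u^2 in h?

3

Write h(u) = au^4 + bu^3 + cu^2 + du + e. Substituting each data point gives a linear system:
  e = 1
  a + b + c + d + e = 7
  16a + 8b + 4c + 2d + e = 71
  81a + 27b + 9c + 3d + e = 355
  256a + 64b + 16c + 4d + e = 1141
Solving the system yields a = 5, b = -3, c = 3, d = 1, e = 1.
So h(u) = 5u^4 - 3u^3 + 3u^2 + u + 1.
The coefficient of u^2 is 3.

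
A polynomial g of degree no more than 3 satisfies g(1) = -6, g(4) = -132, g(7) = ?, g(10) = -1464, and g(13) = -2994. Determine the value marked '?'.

-564

The 4 known points determine the degree-3 polynomial uniquely.
Write g(x) = ax^3 + bx^2 + cx + d. Substituting each data point gives a linear system:
  a + b + c + d = -6
  64a + 16b + 4c + d = -132
  1000a + 100b + 10c + d = -1464
  2197a + 169b + 13c + d = -2994
Solving the system yields a = -1, b = -5, c = 4, d = -4.
So g(x) = -x^3 - 5x^2 + 4x - 4.
Then g(7) = -564.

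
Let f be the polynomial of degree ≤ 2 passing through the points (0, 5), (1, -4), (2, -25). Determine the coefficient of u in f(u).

Write f(u) = au^2 + bu + c. Substituting each data point gives a linear system:
  c = 5
  a + b + c = -4
  4a + 2b + c = -25
Solving the system yields a = -6, b = -3, c = 5.
So f(u) = -6u^2 - 3u + 5.
The coefficient of u is -3.

-3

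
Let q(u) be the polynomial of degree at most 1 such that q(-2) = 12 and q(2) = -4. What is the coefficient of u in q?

-4

Write q(u) = au + b. Substituting each data point gives a linear system:
  -2a + b = 12
  2a + b = -4
Solving the system yields a = -4, b = 4.
So q(u) = -4u + 4.
The leading coefficient is -4.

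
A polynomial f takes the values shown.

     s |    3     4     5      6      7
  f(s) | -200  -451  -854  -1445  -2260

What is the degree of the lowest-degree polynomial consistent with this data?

3

Forward differences of the values at s = 3, 4, 5, 6, 7:
  f  : -200  -451  -854  -1445  -2260
  Δ  : -251  -403  -591  -815
  Δ^2: -152  -188  -224
  Δ^3: -36  -36
  Δ^4: 0
The third differences are constant (-36) and nonzero, while all higher differences vanish, so the minimal degree is 3.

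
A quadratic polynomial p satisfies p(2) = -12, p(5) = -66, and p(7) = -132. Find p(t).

Write p(t) = at^2 + bt + c. Substituting each data point gives a linear system:
  4a + 2b + c = -12
  25a + 5b + c = -66
  49a + 7b + c = -132
Solving the system yields a = -3, b = 3, c = -6.
So p(t) = -3t^2 + 3t - 6.
Check: p(5) = -66. ✓

p(t) = -3t^2 + 3t - 6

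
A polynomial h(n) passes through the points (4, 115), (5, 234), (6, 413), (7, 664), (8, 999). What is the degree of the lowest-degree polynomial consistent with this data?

3

Forward differences of the values at n = 4, 5, 6, 7, 8:
  h  : 115  234  413  664  999
  Δ  : 119  179  251  335
  Δ^2: 60  72  84
  Δ^3: 12  12
  Δ^4: 0
The third differences are constant (12) and nonzero, while all higher differences vanish, so the minimal degree is 3.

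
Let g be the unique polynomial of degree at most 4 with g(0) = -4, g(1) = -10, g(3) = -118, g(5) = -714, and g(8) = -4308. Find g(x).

g(x) = -x^4 - 3x^2 - 2x - 4

Write g(x) = ax^4 + bx^3 + cx^2 + dx + e. Substituting each data point gives a linear system:
  e = -4
  a + b + c + d + e = -10
  81a + 27b + 9c + 3d + e = -118
  625a + 125b + 25c + 5d + e = -714
  4096a + 512b + 64c + 8d + e = -4308
Solving the system yields a = -1, b = 0, c = -3, d = -2, e = -4.
So g(x) = -x^4 - 3x^2 - 2x - 4.
Check: g(0) = -4. ✓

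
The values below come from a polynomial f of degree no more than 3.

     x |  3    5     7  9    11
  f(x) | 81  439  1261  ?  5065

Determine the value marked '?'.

The 4 known points determine the degree-3 polynomial uniquely.
Write f(x) = ax^3 + bx^2 + cx + d. Substituting each data point gives a linear system:
  27a + 9b + 3c + d = 81
  125a + 25b + 5c + d = 439
  343a + 49b + 7c + d = 1261
  1331a + 121b + 11c + d = 5065
Solving the system yields a = 4, b = -2, c = -1, d = -6.
So f(x) = 4x^3 - 2x^2 - x - 6.
Then f(9) = 2739.

2739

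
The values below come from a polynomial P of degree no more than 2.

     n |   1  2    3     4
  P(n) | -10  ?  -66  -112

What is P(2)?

-32

The 3 known points determine the degree-2 polynomial uniquely.
Write P(n) = an^2 + bn + c. Substituting each data point gives a linear system:
  a + b + c = -10
  9a + 3b + c = -66
  16a + 4b + c = -112
Solving the system yields a = -6, b = -4, c = 0.
So P(n) = -6n^2 - 4n.
Then P(2) = -32.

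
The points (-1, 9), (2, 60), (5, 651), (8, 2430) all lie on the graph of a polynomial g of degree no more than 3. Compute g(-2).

0

Write g(n) = an^3 + bn^2 + cn + d. Substituting each data point gives a linear system:
  -a + b - c + d = 9
  8a + 4b + 2c + d = 60
  125a + 25b + 5c + d = 651
  512a + 64b + 8c + d = 2430
Solving the system yields a = 4, b = 6, c = -1, d = 6.
So g(n) = 4n³ + 6n² - n + 6.
Then g(-2) = 0.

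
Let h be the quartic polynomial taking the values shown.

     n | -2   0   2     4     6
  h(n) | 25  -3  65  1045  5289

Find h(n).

h(n) = 4n^4 + n^3 - 4n^2 + 6n - 3

Write h(n) = an^4 + bn^3 + cn^2 + dn + e. Substituting each data point gives a linear system:
  16a - 8b + 4c - 2d + e = 25
  e = -3
  16a + 8b + 4c + 2d + e = 65
  256a + 64b + 16c + 4d + e = 1045
  1296a + 216b + 36c + 6d + e = 5289
Solving the system yields a = 4, b = 1, c = -4, d = 6, e = -3.
So h(n) = 4n^4 + n^3 - 4n^2 + 6n - 3.
Check: h(-2) = 25. ✓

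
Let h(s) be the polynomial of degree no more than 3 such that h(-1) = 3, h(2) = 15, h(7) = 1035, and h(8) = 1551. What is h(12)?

5255

Write h(s) = as^3 + bs^2 + cs + d. Substituting each data point gives a linear system:
  -a + b - c + d = 3
  8a + 4b + 2c + d = 15
  343a + 49b + 7c + d = 1035
  512a + 64b + 8c + d = 1551
Solving the system yields a = 3, b = 1, c = -6, d = -1.
So h(s) = 3s^3 + s^2 - 6s - 1.
Then h(12) = 5255.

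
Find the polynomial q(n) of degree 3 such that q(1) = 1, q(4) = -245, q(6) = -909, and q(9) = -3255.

Using the Lagrange interpolation formula with nodes 1, 4, 6, 9:
  L_0(n) = (n - 4)(n - 6)(n - 9) / -120
  L_1(n) = (n - 1)(n - 6)(n - 9) / 30
  L_2(n) = (n - 1)(n - 4)(n - 9) / -30
  L_3(n) = (n - 1)(n - 4)(n - 6) / 120
Then q(n) = 1·L_0(n) - 245·L_1(n) - 909·L_2(n) - 3255·L_3(n).
Expanding and collecting terms gives q(n) = -5n³ + 5n² - 2n + 3.
Check: q(1) = 1. ✓

q(n) = -5n^3 + 5n^2 - 2n + 3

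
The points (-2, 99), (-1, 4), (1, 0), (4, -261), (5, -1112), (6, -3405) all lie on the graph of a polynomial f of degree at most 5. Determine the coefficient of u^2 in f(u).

Write f(u) = au^5 + bu^4 + cu^3 + du^2 + eu + k. Substituting each data point gives a linear system:
  -32a + 16b - 8c + 4d - 2e + k = 99
  -a + b - c + d - e + k = 4
  a + b + c + d + e + k = 0
  1024a + 256b + 64c + 16d + 4e + k = -261
  3125a + 625b + 125c + 25d + 5e + k = -1112
  7776a + 1296b + 216c + 36d + 6e + k = -3405
Solving the system yields a = -1, b = 4, c = -3, d = -5, e = 2, k = 3.
So f(u) = -u^5 + 4u^4 - 3u^3 - 5u^2 + 2u + 3.
The coefficient of u^2 is -5.

-5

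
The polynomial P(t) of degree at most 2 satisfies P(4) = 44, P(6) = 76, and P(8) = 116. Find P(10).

164

Using the Lagrange interpolation formula with nodes 4, 6, 8:
  L_0(t) = (t - 6)(t - 8) / 8
  L_1(t) = (t - 4)(t - 8) / -4
  L_2(t) = (t - 4)(t - 6) / 8
Then P(t) = 44·L_0(t) + 76·L_1(t) + 116·L_2(t).
Expanding and collecting terms gives P(t) = t^2 + 6t + 4.
Evaluating at t = 10: P(10) = 164.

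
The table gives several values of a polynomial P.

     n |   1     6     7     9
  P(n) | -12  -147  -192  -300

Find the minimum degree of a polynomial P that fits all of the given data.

Divided differences on the nodes 1, 6, 7, 9:
  order 0: -12  -147  -192  -300
  order 1: -27  -45  -54
  order 2: -3  -3
  order 3: 0
The order-2 divided differences are all -3 (nonzero) and every higher order vanishes, so the data lies on a polynomial of degree exactly 2.

2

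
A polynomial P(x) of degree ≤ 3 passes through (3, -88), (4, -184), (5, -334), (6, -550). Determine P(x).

P(x) = -2x^3 - 3x^2 - x - 4

Write P(x) = ax^3 + bx^2 + cx + d. Substituting each data point gives a linear system:
  27a + 9b + 3c + d = -88
  64a + 16b + 4c + d = -184
  125a + 25b + 5c + d = -334
  216a + 36b + 6c + d = -550
Solving the system yields a = -2, b = -3, c = -1, d = -4.
So P(x) = -2x^3 - 3x^2 - x - 4.
Check: P(3) = -88. ✓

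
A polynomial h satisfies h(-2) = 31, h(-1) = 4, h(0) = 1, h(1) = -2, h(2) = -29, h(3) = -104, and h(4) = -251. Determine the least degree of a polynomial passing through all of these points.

3

Forward differences of the values at u = -2, -1, 0, 1, 2, 3, 4:
  h  : 31  4  1  -2  -29  -104  -251
  Δ  : -27  -3  -3  -27  -75  -147
  Δ^2: 24  0  -24  -48  -72
  Δ^3: -24  -24  -24  -24
  Δ^4: 0  0  0
  Δ^5: 0  0
  Δ^6: 0
The third differences are constant (-24) and nonzero, while all higher differences vanish, so the minimal degree is 3.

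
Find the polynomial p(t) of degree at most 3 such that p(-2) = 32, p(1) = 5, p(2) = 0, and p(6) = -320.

Write p(t) = at^3 + bt^2 + ct + d. Substituting each data point gives a linear system:
  -8a + 4b - 2c + d = 32
  a + b + c + d = 5
  8a + 4b + 2c + d = 0
  216a + 36b + 6c + d = -320
Solving the system yields a = -2, b = 3, c = 0, d = 4.
So p(t) = -2t^3 + 3t^2 + 4.
Check: p(1) = 5. ✓

p(t) = -2t^3 + 3t^2 + 4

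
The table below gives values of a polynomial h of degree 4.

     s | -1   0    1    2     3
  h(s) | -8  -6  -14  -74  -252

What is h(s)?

Write h(s) = as^4 + bs^3 + cs^2 + ds + e. Substituting each data point gives a linear system:
  a - b + c - d + e = -8
  e = -6
  a + b + c + d + e = -14
  16a + 8b + 4c + 2d + e = -74
  81a + 27b + 9c + 3d + e = -252
Solving the system yields a = -1, b = -5, c = -4, d = 2, e = -6.
So h(s) = -s⁴ - 5s³ - 4s² + 2s - 6.
Check: h(0) = -6. ✓

h(s) = -s^4 - 5s^3 - 4s^2 + 2s - 6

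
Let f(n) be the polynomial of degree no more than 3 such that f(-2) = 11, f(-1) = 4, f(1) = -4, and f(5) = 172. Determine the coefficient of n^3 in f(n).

1

Write f(n) = an^3 + bn^2 + cn + d. Substituting each data point gives a linear system:
  -8a + 4b - 2c + d = 11
  -a + b - c + d = 4
  a + b + c + d = -4
  125a + 25b + 5c + d = 172
Solving the system yields a = 1, b = 3, c = -5, d = -3.
So f(n) = n^3 + 3n^2 - 5n - 3.
The leading coefficient is 1.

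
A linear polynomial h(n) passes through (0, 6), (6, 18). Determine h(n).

h(n) = 2n + 6

Write h(n) = an + b. Substituting each data point gives a linear system:
  b = 6
  6a + b = 18
Solving the system yields a = 2, b = 6.
So h(n) = 2n + 6.
Check: h(0) = 6. ✓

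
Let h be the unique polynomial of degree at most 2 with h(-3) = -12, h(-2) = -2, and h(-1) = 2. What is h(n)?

Using the Lagrange interpolation formula with nodes -3, -2, -1:
  L_0(n) = (n + 2)(n + 1) / 2
  L_1(n) = (n + 3)(n + 1) / -1
  L_2(n) = (n + 3)(n + 2) / 2
Then h(n) = -12·L_0(n) - 2·L_1(n) + 2·L_2(n).
Expanding and collecting terms gives h(n) = -3n² - 5n.
Check: h(-3) = -12. ✓

h(n) = -3n^2 - 5n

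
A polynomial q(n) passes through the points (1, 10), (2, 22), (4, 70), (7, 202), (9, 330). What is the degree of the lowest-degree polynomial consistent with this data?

Divided differences on the nodes 1, 2, 4, 7, 9:
  order 0: 10  22  70  202  330
  order 1: 12  24  44  64
  order 2: 4  4  4
  order 3: 0  0
  order 4: 0
The order-2 divided differences are all 4 (nonzero) and every higher order vanishes, so the data lies on a polynomial of degree exactly 2.

2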